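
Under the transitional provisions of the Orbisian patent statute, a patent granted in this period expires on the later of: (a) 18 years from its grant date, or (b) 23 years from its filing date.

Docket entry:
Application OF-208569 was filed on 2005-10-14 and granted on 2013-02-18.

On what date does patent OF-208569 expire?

February 18, 2031

(a) grant + 18 years → 18 February 2031.
(b) filing + 23 years → 14 October 2028.
Later of the two: 18 February 2031.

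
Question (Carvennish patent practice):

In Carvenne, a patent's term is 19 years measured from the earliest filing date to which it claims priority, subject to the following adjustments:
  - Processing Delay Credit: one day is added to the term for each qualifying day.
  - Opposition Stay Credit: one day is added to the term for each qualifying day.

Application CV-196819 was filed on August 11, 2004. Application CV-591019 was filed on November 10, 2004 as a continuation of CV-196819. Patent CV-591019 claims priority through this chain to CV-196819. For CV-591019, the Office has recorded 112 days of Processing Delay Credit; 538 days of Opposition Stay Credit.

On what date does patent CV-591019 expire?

Earliest priority filing: 11 August 2004.
Base term: 11 August 2004 + 19 years → 11 August 2023.
Processing Delay Credit: +112 days → 1 December 2023.
Opposition Stay Credit: +538 days → 22 May 2025.

2025-05-22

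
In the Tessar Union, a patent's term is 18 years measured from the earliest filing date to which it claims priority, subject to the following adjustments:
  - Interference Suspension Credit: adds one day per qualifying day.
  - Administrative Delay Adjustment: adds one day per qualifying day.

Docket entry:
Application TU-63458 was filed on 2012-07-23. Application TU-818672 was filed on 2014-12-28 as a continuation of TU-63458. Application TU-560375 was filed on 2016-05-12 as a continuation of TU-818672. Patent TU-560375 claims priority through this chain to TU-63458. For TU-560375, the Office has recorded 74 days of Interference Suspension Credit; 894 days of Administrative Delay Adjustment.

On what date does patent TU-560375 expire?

Earliest priority filing: 23 July 2012.
Base term: 23 July 2012 + 18 years → 23 July 2030.
Interference Suspension Credit: +74 days → 5 October 2030.
Administrative Delay Adjustment: +894 days → 17 March 2033.

2033-03-17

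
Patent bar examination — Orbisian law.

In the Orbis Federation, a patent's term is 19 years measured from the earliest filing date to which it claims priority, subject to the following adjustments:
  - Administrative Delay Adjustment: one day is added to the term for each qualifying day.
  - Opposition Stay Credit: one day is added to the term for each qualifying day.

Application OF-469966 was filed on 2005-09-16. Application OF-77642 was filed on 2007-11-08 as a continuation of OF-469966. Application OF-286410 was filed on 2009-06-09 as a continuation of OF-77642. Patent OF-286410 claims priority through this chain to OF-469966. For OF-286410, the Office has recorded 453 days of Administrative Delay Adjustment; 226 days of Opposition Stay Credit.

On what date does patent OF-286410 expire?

Earliest priority filing: 16 September 2005.
Base term: 16 September 2005 + 19 years → 16 September 2024.
Administrative Delay Adjustment: +453 days → 13 December 2025.
Opposition Stay Credit: +226 days → 27 July 2026.

July 27, 2026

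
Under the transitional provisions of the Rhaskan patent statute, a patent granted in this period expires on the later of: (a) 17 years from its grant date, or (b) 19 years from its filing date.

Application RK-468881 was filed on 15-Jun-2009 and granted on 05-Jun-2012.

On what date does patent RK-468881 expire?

(a) grant + 17 years → 5 June 2029.
(b) filing + 19 years → 15 June 2028.
Later of the two: 5 June 2029.

2029-06-05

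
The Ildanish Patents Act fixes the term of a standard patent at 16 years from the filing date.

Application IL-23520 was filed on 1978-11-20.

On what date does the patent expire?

November 20, 1994

Filing date + 16 years → 20 November 1994.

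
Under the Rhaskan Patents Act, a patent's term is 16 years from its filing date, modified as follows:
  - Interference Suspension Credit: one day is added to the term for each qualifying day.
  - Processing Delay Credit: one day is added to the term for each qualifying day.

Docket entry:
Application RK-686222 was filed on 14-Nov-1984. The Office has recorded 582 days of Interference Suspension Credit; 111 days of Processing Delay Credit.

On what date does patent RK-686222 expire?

Base term: filing date + 16 years → 14 November 2000.
Interference Suspension Credit: +582 days → 19 June 2002.
Processing Delay Credit: +111 days → 8 October 2002.

October 8, 2002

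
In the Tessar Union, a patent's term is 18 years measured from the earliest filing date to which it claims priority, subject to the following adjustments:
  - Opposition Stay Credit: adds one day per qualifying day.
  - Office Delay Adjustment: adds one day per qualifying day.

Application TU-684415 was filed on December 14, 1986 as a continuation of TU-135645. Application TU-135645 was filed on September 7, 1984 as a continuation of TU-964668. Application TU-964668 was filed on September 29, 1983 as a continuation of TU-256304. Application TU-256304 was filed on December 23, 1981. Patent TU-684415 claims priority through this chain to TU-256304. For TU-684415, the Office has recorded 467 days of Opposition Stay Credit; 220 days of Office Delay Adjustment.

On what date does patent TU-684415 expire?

Earliest priority filing: 23 December 1981.
Base term: 23 December 1981 + 18 years → 23 December 1999.
Opposition Stay Credit: +467 days → 3 April 2001.
Office Delay Adjustment: +220 days → 9 November 2001.

November 9, 2001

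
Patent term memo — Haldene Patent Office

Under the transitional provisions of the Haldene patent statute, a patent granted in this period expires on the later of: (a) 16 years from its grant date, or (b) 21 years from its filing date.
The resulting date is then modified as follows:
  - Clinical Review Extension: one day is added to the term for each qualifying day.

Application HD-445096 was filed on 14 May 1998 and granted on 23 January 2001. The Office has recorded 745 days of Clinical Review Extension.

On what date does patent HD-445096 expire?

May 28, 2021

(a) grant + 16 years → 23 January 2017.
(b) filing + 21 years → 14 May 2019.
Later of the two: 14 May 2019.
Clinical Review Extension: +745 days → 28 May 2021.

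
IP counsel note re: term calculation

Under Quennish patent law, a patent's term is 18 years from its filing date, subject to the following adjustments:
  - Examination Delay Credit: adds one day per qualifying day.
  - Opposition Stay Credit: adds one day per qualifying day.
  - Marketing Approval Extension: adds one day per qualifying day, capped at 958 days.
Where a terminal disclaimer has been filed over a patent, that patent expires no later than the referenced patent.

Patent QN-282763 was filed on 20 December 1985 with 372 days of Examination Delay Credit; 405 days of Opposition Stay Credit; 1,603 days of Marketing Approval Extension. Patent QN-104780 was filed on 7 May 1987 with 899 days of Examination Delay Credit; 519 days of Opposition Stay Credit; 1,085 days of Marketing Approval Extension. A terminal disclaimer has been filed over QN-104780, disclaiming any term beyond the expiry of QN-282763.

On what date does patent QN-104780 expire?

2008-09-19

Natural term of QN-104780:
  Base: filing + 18 years → 7 May 2005.
  Examination Delay Credit: +899 days → 23 October 2007.
  Opposition Stay Credit: +519 days → 25 March 2009.
  Marketing Approval Extension: 1085 days claimed exceeds the 958-day cap, so +958 days → 8 November 2011.
Expiry of referenced patent QN-282763:
  Base: filing + 18 years → 20 December 2003.
  Examination Delay Credit: +372 days → 26 December 2004.
  Opposition Stay Credit: +405 days → 4 February 2006.
  Marketing Approval Extension: 1603 days claimed exceeds the 958-day cap, so +958 days → 19 September 2008.
Terminal disclaimer: QN-104780 expires on the earlier of 8 November 2011 and 19 September 2008.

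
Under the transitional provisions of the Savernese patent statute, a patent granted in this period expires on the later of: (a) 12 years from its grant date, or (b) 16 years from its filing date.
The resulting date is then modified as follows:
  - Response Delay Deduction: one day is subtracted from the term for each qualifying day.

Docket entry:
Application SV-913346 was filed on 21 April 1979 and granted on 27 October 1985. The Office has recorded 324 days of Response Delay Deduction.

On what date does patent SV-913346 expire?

(a) grant + 12 years → 27 October 1997.
(b) filing + 16 years → 21 April 1995.
Later of the two: 27 October 1997.
Response Delay Deduction: −324 days → 7 December 1996.

1996-12-07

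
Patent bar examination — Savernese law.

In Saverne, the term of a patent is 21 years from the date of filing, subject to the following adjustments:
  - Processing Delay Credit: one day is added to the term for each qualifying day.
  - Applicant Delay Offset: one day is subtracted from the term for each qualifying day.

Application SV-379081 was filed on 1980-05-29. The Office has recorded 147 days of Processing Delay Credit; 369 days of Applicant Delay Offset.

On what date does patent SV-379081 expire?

Base term: filing date + 21 years → 29 May 2001.
Processing Delay Credit: +147 days → 23 October 2001.
Applicant Delay Offset: −369 days → 19 October 2000.

October 19, 2000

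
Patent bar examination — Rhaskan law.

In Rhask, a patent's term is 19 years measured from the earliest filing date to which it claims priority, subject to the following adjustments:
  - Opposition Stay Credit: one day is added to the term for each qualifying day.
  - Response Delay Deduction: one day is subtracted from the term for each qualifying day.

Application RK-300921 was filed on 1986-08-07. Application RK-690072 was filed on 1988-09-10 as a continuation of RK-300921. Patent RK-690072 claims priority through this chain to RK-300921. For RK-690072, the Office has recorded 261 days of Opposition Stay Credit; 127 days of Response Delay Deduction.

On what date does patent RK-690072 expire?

2005-12-19

Earliest priority filing: 7 August 1986.
Base term: 7 August 1986 + 19 years → 7 August 2005.
Opposition Stay Credit: +261 days → 25 April 2006.
Response Delay Deduction: −127 days → 19 December 2005.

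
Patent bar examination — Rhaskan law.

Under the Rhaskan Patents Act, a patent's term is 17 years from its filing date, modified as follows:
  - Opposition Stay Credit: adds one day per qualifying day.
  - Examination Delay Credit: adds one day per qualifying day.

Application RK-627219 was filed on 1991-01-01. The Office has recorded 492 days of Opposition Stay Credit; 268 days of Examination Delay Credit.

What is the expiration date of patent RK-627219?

January 30, 2010

Base term: filing date + 17 years → 1 January 2008.
Opposition Stay Credit: +492 days → 7 May 2009.
Examination Delay Credit: +268 days → 30 January 2010.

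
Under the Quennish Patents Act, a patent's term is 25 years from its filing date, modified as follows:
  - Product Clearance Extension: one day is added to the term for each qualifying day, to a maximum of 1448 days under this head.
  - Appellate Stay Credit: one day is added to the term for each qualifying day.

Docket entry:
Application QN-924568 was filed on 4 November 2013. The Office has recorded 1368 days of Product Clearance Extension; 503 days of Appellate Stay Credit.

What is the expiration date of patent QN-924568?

2043-12-19

Base term: filing date + 25 years → 4 November 2038.
Product Clearance Extension: 1368 days (within the 1448-day cap) → +1368 days → 3 August 2042.
Appellate Stay Credit: +503 days → 19 December 2043.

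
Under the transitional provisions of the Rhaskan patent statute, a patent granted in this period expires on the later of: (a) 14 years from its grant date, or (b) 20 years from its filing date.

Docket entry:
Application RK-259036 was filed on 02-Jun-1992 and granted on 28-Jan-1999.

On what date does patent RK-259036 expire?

2013-01-28

(a) grant + 14 years → 28 January 2013.
(b) filing + 20 years → 2 June 2012.
Later of the two: 28 January 2013.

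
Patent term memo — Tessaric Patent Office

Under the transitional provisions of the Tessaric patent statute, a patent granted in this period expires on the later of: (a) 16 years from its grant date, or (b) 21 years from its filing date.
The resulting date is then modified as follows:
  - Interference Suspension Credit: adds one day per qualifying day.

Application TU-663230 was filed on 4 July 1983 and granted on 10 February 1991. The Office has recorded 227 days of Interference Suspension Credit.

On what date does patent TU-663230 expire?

September 25, 2007

(a) grant + 16 years → 10 February 2007.
(b) filing + 21 years → 4 July 2004.
Later of the two: 10 February 2007.
Interference Suspension Credit: +227 days → 25 September 2007.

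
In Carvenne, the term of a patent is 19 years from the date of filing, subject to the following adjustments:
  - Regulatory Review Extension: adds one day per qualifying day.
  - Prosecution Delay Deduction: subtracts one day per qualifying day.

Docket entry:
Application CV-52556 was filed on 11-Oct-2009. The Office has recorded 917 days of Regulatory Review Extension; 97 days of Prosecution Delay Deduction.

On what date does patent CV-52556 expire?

January 9, 2031

Base term: filing date + 19 years → 11 October 2028.
Regulatory Review Extension: +917 days → 16 April 2031.
Prosecution Delay Deduction: −97 days → 9 January 2031.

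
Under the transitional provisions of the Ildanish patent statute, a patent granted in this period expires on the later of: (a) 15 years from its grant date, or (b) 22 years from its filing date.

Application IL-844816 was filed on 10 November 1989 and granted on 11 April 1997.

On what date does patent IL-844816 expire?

(a) grant + 15 years → 11 April 2012.
(b) filing + 22 years → 10 November 2011.
Later of the two: 11 April 2012.

2012-04-11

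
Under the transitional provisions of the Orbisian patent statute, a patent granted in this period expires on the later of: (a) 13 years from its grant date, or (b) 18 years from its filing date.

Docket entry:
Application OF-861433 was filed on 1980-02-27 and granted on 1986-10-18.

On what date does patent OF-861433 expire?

(a) grant + 13 years → 18 October 1999.
(b) filing + 18 years → 27 February 1998.
Later of the two: 18 October 1999.

October 18, 1999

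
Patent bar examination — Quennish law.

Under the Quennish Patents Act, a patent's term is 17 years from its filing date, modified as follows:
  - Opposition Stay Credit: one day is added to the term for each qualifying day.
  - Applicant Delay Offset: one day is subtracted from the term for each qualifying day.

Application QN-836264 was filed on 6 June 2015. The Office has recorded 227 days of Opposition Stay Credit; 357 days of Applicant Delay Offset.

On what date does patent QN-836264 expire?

Base term: filing date + 17 years → 6 June 2032.
Opposition Stay Credit: +227 days → 19 January 2033.
Applicant Delay Offset: −357 days → 28 January 2032.

2032-01-28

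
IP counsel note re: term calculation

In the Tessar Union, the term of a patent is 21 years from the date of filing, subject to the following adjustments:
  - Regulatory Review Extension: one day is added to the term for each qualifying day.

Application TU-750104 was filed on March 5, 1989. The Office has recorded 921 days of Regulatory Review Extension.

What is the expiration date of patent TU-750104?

2012-09-11

Base term: filing date + 21 years → 5 March 2010.
Regulatory Review Extension: +921 days → 11 September 2012.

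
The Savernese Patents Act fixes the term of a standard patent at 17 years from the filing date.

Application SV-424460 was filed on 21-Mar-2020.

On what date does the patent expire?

2037-03-21

Filing date + 17 years → 21 March 2037.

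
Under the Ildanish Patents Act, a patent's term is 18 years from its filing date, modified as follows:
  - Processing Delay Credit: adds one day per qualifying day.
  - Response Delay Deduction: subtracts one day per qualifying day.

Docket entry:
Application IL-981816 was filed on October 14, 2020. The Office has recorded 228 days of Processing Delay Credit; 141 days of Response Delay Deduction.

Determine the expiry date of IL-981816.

January 9, 2039

Base term: filing date + 18 years → 14 October 2038.
Processing Delay Credit: +228 days → 30 May 2039.
Response Delay Deduction: −141 days → 9 January 2039.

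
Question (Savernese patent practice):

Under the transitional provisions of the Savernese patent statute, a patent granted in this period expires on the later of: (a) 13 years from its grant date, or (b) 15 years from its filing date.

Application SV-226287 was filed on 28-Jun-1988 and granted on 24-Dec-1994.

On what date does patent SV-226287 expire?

(a) grant + 13 years → 24 December 2007.
(b) filing + 15 years → 28 June 2003.
Later of the two: 24 December 2007.

2007-12-24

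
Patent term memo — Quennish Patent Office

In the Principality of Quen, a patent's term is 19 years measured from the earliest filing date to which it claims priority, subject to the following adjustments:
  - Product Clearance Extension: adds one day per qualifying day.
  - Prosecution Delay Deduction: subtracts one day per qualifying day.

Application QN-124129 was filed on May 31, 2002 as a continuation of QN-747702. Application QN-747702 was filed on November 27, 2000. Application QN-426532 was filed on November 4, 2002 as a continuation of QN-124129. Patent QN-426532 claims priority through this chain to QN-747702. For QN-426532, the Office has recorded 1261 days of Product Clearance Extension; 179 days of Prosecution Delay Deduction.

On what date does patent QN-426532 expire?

November 13, 2022

Earliest priority filing: 27 November 2000.
Base term: 27 November 2000 + 19 years → 27 November 2019.
Product Clearance Extension: +1261 days → 11 May 2023.
Prosecution Delay Deduction: −179 days → 13 November 2022.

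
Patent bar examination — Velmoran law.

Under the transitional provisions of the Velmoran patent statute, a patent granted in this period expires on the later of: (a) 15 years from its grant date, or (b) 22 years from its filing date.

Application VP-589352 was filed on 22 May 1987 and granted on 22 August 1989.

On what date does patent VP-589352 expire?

2009-05-22

(a) grant + 15 years → 22 August 2004.
(b) filing + 22 years → 22 May 2009.
Later of the two: 22 May 2009.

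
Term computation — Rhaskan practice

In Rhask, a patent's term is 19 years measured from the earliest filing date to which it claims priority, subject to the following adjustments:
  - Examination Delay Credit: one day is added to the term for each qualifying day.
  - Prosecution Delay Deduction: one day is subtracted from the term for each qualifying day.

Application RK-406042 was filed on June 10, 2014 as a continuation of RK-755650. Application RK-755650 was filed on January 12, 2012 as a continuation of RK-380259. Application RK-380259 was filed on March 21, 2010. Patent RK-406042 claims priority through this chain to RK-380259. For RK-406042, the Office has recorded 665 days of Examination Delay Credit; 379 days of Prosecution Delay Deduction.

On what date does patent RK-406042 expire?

January 1, 2030

Earliest priority filing: 21 March 2010.
Base term: 21 March 2010 + 19 years → 21 March 2029.
Examination Delay Credit: +665 days → 15 January 2031.
Prosecution Delay Deduction: −379 days → 1 January 2030.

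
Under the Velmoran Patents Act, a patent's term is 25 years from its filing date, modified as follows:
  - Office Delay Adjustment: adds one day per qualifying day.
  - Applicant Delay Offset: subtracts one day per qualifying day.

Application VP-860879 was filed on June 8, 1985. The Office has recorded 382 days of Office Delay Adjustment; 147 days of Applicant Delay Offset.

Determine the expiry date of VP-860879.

2011-01-29

Base term: filing date + 25 years → 8 June 2010.
Office Delay Adjustment: +382 days → 25 June 2011.
Applicant Delay Offset: −147 days → 29 January 2011.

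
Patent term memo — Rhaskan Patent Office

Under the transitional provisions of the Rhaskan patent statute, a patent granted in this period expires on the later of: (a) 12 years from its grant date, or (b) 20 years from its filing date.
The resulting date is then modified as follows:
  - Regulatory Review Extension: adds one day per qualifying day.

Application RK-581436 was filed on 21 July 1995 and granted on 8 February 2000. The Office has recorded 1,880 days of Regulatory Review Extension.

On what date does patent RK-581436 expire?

2020-09-12

(a) grant + 12 years → 8 February 2012.
(b) filing + 20 years → 21 July 2015.
Later of the two: 21 July 2015.
Regulatory Review Extension: +1880 days → 12 September 2020.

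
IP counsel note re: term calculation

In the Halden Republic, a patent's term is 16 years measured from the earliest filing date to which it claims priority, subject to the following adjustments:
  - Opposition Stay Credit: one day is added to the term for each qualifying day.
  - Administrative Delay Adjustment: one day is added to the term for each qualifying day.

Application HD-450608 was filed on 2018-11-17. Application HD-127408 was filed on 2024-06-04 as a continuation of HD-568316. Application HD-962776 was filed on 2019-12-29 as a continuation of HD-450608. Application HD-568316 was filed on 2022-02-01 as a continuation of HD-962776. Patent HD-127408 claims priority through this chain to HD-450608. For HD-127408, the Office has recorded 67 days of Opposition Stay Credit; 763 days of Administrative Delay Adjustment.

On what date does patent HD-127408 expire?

February 24, 2037

Earliest priority filing: 17 November 2018.
Base term: 17 November 2018 + 16 years → 17 November 2034.
Opposition Stay Credit: +67 days → 23 January 2035.
Administrative Delay Adjustment: +763 days → 24 February 2037.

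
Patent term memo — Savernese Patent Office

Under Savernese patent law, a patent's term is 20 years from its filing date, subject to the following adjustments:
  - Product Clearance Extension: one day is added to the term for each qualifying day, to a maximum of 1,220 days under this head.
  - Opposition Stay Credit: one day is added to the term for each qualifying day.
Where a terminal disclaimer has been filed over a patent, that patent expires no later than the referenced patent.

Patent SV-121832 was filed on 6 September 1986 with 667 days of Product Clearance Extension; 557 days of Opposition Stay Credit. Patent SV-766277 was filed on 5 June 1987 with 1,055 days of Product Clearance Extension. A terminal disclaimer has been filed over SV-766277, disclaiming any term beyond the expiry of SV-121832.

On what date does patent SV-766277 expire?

2010-01-12

Natural term of SV-766277:
  Base: filing + 20 years → 5 June 2007.
  Product Clearance Extension: 1055 days (within the 1220-day cap) → +1055 days → 25 April 2010.
Expiry of referenced patent SV-121832:
  Base: filing + 20 years → 6 September 2006.
  Product Clearance Extension: 667 days (within the 1220-day cap) → +667 days → 4 July 2008.
  Opposition Stay Credit: +557 days → 12 January 2010.
Terminal disclaimer: SV-766277 expires on the earlier of 25 April 2010 and 12 January 2010.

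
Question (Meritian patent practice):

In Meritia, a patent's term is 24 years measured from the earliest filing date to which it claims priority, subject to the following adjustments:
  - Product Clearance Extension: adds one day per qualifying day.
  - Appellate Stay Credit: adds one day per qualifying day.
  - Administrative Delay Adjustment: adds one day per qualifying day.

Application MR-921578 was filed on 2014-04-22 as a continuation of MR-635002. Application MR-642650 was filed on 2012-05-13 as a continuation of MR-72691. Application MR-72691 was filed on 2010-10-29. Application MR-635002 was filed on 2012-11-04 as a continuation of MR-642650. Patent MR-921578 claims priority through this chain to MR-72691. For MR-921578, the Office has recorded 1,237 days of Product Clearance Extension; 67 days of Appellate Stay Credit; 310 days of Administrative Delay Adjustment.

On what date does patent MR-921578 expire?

March 31, 2039

Earliest priority filing: 29 October 2010.
Base term: 29 October 2010 + 24 years → 29 October 2034.
Product Clearance Extension: +1237 days → 19 March 2038.
Appellate Stay Credit: +67 days → 25 May 2038.
Administrative Delay Adjustment: +310 days → 31 March 2039.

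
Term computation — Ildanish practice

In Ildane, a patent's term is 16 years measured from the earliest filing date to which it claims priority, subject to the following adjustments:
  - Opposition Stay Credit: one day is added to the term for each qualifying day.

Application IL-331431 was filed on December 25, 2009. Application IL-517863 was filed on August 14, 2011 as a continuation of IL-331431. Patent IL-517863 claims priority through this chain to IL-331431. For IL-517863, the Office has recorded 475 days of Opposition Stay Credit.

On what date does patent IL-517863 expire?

April 14, 2027

Earliest priority filing: 25 December 2009.
Base term: 25 December 2009 + 16 years → 25 December 2025.
Opposition Stay Credit: +475 days → 14 April 2027.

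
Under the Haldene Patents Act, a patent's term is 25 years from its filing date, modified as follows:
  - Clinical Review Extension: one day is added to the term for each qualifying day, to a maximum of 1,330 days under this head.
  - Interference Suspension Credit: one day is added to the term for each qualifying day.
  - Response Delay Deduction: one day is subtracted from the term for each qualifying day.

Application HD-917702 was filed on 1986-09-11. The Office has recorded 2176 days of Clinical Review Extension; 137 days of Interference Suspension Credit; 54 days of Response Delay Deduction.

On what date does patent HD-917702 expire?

Base term: filing date + 25 years → 11 September 2011.
Clinical Review Extension: 2176 days claimed exceeds the 1330-day cap, so +1330 days → 3 May 2015.
Interference Suspension Credit: +137 days → 17 September 2015.
Response Delay Deduction: −54 days → 25 July 2015.

July 25, 2015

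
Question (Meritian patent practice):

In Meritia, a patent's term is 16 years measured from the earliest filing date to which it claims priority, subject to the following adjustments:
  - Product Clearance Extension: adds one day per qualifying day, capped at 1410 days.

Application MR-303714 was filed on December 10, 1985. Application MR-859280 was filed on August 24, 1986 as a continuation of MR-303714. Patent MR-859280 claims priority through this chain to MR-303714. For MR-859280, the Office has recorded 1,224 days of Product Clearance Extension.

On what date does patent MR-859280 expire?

2005-04-17

Earliest priority filing: 10 December 1985.
Base term: 10 December 1985 + 16 years → 10 December 2001.
Product Clearance Extension: 1224 days (within the 1410-day cap) → +1224 days → 17 April 2005.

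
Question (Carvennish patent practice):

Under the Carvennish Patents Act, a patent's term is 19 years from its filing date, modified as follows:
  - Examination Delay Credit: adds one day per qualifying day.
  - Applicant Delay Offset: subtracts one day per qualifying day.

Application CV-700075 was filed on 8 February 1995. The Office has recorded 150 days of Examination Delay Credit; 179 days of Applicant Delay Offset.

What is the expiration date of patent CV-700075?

2014-01-10

Base term: filing date + 19 years → 8 February 2014.
Examination Delay Credit: +150 days → 8 July 2014.
Applicant Delay Offset: −179 days → 10 January 2014.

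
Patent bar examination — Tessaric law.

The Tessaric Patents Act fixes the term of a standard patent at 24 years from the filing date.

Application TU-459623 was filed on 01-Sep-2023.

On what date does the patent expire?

September 1, 2047

Filing date + 24 years → 1 September 2047.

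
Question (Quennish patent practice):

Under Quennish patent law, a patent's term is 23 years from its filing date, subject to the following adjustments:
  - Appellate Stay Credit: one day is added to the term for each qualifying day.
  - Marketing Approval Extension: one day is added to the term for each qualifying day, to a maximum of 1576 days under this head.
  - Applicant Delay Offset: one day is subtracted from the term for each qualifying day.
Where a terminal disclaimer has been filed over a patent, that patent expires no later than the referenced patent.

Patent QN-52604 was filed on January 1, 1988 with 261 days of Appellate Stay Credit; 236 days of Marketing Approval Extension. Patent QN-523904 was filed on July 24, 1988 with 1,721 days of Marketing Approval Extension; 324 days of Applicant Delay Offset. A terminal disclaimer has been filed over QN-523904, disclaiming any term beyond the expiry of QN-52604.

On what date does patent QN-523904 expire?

2012-05-12

Natural term of QN-523904:
  Base: filing + 23 years → 24 July 2011.
  Marketing Approval Extension: 1721 days claimed exceeds the 1576-day cap, so +1576 days → 16 November 2015.
  Applicant Delay Offset: −324 days → 27 December 2014.
Expiry of referenced patent QN-52604:
  Base: filing + 23 years → 1 January 2011.
  Appellate Stay Credit: +261 days → 19 September 2011.
  Marketing Approval Extension: 236 days (within the 1576-day cap) → +236 days → 12 May 2012.
Terminal disclaimer: QN-523904 expires on the earlier of 27 December 2014 and 12 May 2012.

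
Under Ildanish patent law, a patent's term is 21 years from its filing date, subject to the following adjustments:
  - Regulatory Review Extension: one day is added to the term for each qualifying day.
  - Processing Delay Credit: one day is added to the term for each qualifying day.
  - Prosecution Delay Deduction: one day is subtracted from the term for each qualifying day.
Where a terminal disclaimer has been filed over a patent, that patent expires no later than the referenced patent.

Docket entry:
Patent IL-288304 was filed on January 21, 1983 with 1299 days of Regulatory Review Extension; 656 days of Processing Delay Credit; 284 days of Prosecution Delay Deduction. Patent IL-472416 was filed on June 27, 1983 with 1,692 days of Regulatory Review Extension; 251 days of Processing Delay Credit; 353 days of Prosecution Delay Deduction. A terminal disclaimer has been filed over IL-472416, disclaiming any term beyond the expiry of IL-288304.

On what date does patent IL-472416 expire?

August 18, 2008

Natural term of IL-472416:
  Base: filing + 21 years → 27 June 2004.
  Regulatory Review Extension: +1692 days → 13 February 2009.
  Processing Delay Credit: +251 days → 22 October 2009.
  Prosecution Delay Deduction: −353 days → 3 November 2008.
Expiry of referenced patent IL-288304:
  Base: filing + 21 years → 21 January 2004.
  Regulatory Review Extension: +1299 days → 12 August 2007.
  Processing Delay Credit: +656 days → 29 May 2009.
  Prosecution Delay Deduction: −284 days → 18 August 2008.
Terminal disclaimer: IL-472416 expires on the earlier of 3 November 2008 and 18 August 2008.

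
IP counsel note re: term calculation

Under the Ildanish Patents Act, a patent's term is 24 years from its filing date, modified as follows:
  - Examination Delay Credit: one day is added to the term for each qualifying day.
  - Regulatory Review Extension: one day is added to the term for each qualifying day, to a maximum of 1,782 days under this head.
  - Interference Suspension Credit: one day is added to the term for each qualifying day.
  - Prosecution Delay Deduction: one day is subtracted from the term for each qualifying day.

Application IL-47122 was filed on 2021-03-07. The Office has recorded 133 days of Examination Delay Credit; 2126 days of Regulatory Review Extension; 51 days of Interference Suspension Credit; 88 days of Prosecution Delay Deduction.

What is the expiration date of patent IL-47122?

April 28, 2050

Base term: filing date + 24 years → 7 March 2045.
Examination Delay Credit: +133 days → 18 July 2045.
Regulatory Review Extension: 2126 days claimed exceeds the 1782-day cap, so +1782 days → 4 June 2050.
Interference Suspension Credit: +51 days → 25 July 2050.
Prosecution Delay Deduction: −88 days → 28 April 2050.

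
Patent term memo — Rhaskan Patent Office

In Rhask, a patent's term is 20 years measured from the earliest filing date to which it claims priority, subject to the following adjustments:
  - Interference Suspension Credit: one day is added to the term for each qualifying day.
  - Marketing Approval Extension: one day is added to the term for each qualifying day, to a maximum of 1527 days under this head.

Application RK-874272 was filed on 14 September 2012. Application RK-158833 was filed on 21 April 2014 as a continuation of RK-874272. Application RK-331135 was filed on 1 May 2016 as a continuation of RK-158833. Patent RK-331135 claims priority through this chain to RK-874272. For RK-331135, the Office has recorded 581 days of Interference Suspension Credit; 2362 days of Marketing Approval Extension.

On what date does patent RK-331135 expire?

Earliest priority filing: 14 September 2012.
Base term: 14 September 2012 + 20 years → 14 September 2032.
Interference Suspension Credit: +581 days → 18 April 2034.
Marketing Approval Extension: 2362 days claimed exceeds the 1527-day cap, so +1527 days → 23 June 2038.

June 23, 2038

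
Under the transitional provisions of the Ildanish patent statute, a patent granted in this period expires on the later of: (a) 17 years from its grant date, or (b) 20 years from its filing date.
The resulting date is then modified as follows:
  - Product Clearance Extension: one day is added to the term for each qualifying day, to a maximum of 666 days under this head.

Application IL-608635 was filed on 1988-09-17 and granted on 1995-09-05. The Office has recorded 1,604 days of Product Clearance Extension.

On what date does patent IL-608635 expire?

2014-07-03

(a) grant + 17 years → 5 September 2012.
(b) filing + 20 years → 17 September 2008.
Later of the two: 5 September 2012.
Product Clearance Extension: 1604 days claimed exceeds the 666-day cap, so +666 days → 3 July 2014.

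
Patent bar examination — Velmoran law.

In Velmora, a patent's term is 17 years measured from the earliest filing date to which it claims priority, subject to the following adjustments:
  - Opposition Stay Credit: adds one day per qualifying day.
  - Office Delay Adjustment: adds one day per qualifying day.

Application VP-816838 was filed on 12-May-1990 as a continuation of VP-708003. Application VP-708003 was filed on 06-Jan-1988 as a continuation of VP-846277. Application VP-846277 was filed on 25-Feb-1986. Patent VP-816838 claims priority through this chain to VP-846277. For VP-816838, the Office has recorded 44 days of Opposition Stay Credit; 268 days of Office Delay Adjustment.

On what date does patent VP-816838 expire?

Earliest priority filing: 25 February 1986.
Base term: 25 February 1986 + 17 years → 25 February 2003.
Opposition Stay Credit: +44 days → 10 April 2003.
Office Delay Adjustment: +268 days → 3 January 2004.

2004-01-03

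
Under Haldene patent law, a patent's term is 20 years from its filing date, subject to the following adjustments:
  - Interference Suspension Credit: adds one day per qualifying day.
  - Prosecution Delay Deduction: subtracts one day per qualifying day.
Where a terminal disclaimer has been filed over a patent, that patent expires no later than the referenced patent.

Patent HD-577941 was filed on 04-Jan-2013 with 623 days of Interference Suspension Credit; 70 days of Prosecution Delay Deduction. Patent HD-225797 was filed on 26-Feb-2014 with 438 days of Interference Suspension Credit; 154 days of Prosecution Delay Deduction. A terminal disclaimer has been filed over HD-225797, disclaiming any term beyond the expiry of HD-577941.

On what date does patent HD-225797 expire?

2034-07-11

Natural term of HD-225797:
  Base: filing + 20 years → 26 February 2034.
  Interference Suspension Credit: +438 days → 10 May 2035.
  Prosecution Delay Deduction: −154 days → 7 December 2034.
Expiry of referenced patent HD-577941:
  Base: filing + 20 years → 4 January 2033.
  Interference Suspension Credit: +623 days → 19 September 2034.
  Prosecution Delay Deduction: −70 days → 11 July 2034.
Terminal disclaimer: HD-225797 expires on the earlier of 7 December 2034 and 11 July 2034.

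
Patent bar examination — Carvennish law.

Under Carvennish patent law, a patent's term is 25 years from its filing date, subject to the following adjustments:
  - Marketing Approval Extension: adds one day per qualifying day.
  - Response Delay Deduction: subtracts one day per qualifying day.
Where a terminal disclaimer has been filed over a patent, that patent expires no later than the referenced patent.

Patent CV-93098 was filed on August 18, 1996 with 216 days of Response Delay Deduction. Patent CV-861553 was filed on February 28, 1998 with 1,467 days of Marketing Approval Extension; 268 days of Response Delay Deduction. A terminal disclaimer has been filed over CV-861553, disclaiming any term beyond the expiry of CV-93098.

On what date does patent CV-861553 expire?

Natural term of CV-861553:
  Base: filing + 25 years → 28 February 2023.
  Marketing Approval Extension: +1467 days → 6 March 2027.
  Response Delay Deduction: −268 days → 11 June 2026.
Expiry of referenced patent CV-93098:
  Base: filing + 25 years → 18 August 2021.
  Response Delay Deduction: −216 days → 14 January 2021.
Terminal disclaimer: CV-861553 expires on the earlier of 11 June 2026 and 14 January 2021.

January 14, 2021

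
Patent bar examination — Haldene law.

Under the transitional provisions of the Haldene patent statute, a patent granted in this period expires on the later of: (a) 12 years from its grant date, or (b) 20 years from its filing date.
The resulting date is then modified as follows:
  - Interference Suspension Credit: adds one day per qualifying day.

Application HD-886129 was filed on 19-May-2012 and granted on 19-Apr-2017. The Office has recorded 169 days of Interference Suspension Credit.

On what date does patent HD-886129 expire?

November 4, 2032

(a) grant + 12 years → 19 April 2029.
(b) filing + 20 years → 19 May 2032.
Later of the two: 19 May 2032.
Interference Suspension Credit: +169 days → 4 November 2032.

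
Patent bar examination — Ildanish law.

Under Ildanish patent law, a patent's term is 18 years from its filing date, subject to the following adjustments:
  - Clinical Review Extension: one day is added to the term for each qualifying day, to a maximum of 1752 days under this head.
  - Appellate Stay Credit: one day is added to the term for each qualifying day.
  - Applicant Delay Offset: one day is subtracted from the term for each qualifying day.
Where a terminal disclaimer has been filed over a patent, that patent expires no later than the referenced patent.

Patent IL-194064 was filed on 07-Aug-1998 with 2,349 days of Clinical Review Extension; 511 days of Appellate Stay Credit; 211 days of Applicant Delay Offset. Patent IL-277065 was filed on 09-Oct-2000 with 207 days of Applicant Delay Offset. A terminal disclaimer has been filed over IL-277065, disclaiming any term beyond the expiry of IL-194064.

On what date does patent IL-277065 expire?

Natural term of IL-277065:
  Base: filing + 18 years → 9 October 2018.
  Applicant Delay Offset: −207 days → 16 March 2018.
Expiry of referenced patent IL-194064:
  Base: filing + 18 years → 7 August 2016.
  Clinical Review Extension: 2349 days claimed exceeds the 1752-day cap, so +1752 days → 25 May 2021.
  Appellate Stay Credit: +511 days → 18 October 2022.
  Applicant Delay Offset: −211 days → 21 March 2022.
Terminal disclaimer: IL-277065 expires on the earlier of 16 March 2018 and 21 March 2022.

March 16, 2018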